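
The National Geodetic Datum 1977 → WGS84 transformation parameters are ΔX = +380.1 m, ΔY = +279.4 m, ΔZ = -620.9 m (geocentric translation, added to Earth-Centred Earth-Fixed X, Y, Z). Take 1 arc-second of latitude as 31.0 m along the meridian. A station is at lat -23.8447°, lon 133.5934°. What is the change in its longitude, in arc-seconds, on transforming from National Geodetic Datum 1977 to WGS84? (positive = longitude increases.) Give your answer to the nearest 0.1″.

sin φ = -0.404259, cos φ = 0.914645, sin λ = 0.724251, cos λ = -0.689536.
East component: ΔE = −sin λ·ΔX + cos λ·ΔY = −(0.724251)(380.1) + (-0.689536)(279.4) = -467.94 m.
1° of latitude spans 3600 × 31.00 = 111600 m; at latitude φ, 1° of longitude spans that × cos φ = 102074.3 m, so Δλ = -467.94 / 102074.3 × 3600 = -16.504″.

Δλ = -16.5″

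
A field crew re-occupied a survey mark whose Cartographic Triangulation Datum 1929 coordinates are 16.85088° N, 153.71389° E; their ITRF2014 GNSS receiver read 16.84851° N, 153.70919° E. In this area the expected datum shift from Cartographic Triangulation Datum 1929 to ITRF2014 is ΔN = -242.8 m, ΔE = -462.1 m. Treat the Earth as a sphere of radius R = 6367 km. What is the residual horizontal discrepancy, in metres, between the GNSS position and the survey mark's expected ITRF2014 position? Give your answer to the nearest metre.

Observed coordinate differences: Δφ = -0.00237°, Δλ = -0.00470°.
Converting to metres (1° lat = 111125 m, cos φ = 0.957062): observed ΔN = -263.4 m, observed ΔE = -499.9 m.
Subtracting the expected shift leaves a residual of -263.4 − (-242.8) = -20.6 m north and -499.9 − (-462.1) = -37.8 m east.
Residual distance = √((-20.6)² + (-37.8)²) = 43.0 m.

43 m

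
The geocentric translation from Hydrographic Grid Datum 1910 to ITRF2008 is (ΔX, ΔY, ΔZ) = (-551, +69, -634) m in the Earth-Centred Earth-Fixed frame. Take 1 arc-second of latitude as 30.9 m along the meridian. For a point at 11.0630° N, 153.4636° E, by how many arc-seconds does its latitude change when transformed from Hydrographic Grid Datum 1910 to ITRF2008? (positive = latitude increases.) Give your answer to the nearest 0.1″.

sin φ = 0.191888, cos φ = 0.981417, sin λ = 0.446766, cos λ = -0.894651.
North component: ΔN = −sin φ cos λ·ΔX − sin φ sin λ·ΔY + cos φ·ΔZ = −(0.191888)(-0.894651)(-551) − (0.191888)(0.446766)(69) + (0.981417)(-634) = -722.73 m.
1° of latitude spans 3600 × 30.90 = 111240 m, so Δφ = -722.73 / 111240 × 3600 = -23.389″.

Δφ = -23.4″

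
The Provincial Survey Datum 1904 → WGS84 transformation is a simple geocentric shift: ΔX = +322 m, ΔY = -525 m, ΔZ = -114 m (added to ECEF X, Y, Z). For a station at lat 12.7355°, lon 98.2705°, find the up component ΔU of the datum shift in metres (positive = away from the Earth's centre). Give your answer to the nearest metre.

At φ = 12.7355°, λ = 98.2705°: sin φ = 0.220451, cos φ = 0.975398, sin λ = 0.989600, cos λ = -0.143847.
ΔU = cos φ cos λ·ΔX + cos φ sin λ·ΔY + sin φ·ΔZ = (0.975398)(-0.143847)(322) + (0.975398)(0.989600)(-525) + (0.220451)(-114) = -577.07 m.

ΔU = -577 m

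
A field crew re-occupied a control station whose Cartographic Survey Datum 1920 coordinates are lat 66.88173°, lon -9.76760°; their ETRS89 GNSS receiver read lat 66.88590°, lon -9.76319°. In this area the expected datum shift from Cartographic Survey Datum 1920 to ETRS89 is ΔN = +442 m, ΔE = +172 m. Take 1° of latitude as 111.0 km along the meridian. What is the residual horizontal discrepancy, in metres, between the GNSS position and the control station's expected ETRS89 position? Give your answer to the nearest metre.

29 m

Observed coordinate differences: Δφ = +0.00417°, Δλ = +0.00441°.
Converting to metres (1° lat = 111000 m, cos φ = 0.392630): observed ΔN = 462.9 m, observed ΔE = 192.2 m.
Subtracting the expected shift leaves a residual of 462.9 − (442) = 20.9 m north and 192.2 − (172) = 20.2 m east.
Residual distance = √(20.9² + 20.2²) = 29.0 m.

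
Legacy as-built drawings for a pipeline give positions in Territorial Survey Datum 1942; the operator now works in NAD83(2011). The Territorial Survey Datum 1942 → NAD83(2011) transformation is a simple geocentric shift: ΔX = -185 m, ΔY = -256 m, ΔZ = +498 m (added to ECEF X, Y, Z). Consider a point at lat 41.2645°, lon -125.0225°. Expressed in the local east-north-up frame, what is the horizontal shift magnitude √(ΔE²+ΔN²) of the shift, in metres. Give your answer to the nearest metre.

The local east axis at (φ, λ) is (−sin λ, cos λ, 0), so ΔE = −sin(-125.0225°)·(-185) + cos(-125.0225°)·(-256) = -4.58 m.
The local north axis is (−sin φ cos λ, −sin φ sin λ, cos φ), giving ΔN = -70.024 − 138.269 + 374.333 = 166.04 m.
Horizontal magnitude = √(ΔE² + ΔN²) = √((-4.58)² + 166.04²) = 166.10 m.

166 m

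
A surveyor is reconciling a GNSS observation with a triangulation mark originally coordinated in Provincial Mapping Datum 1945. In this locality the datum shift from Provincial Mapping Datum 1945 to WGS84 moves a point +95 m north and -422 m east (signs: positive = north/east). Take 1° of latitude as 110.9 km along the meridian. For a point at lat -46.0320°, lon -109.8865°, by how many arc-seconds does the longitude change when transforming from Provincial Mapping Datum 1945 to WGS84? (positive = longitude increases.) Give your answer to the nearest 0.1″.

At latitude -46.0320°, cos φ = 0.694257.
1° of longitude at this latitude = 110.9 × cos φ = 76.99 km, so Δλ = -422.0 / 76993.0 = -0.0054810° = -19.732″.

Δλ = -19.7″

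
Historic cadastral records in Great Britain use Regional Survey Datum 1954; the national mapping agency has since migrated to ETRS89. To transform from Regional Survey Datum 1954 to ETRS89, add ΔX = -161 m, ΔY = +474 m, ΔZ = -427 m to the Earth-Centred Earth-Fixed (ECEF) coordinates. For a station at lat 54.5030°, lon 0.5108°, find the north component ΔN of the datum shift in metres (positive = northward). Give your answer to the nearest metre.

The local north axis is (−sin φ cos λ, −sin φ sin λ, cos φ), giving ΔN = 131.072 − 3.440 − 247.942 = -120.31 m.

ΔN = -120 m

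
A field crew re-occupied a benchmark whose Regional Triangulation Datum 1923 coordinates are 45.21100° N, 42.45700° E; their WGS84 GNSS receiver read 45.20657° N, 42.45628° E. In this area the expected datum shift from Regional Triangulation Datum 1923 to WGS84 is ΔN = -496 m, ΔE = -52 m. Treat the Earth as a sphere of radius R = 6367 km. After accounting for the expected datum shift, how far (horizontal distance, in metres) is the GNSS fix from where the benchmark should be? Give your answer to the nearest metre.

6 m

Observed coordinate differences: Δφ = -0.00443°, Δλ = -0.00072°.
Converting to metres (1° lat = 111125 m, cos φ = 0.704498): observed ΔN = -492.3 m, observed ΔE = -56.4 m.
Subtracting the expected shift leaves a residual of -492.3 − (-496) = 3.7 m north and -56.4 − (-52) = -4.4 m east.
Residual distance = √(3.7² + (-4.4)²) = 5.7 m.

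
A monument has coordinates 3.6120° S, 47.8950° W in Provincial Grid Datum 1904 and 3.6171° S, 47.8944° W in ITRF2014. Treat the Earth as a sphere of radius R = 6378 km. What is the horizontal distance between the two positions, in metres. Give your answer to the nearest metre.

Δφ = -3.6171° − -3.6120° = -0.0051°; Δλ = -47.8944° − -47.8950° = +0.0006°.
1° along a meridian = πR/180 = 111317 m.
ΔN = Δφ × 111317 = -567.7 m; ΔE = Δλ × 111317 × cos(-3.6120°) = +0.0006 × 111317 × 0.998014 = 66.7 m.
Distance = √(ΔE² + ΔN²) = √(66.7² + (-567.7)²) = 571.6 m.

572 m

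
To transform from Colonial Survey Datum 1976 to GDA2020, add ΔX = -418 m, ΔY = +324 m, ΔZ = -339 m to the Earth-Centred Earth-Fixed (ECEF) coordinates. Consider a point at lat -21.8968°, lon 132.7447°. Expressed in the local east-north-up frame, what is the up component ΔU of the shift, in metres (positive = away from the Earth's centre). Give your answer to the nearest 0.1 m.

The local up (radial) axis is (cos φ cos λ, cos φ sin λ, sin φ), giving ΔU = 263.243 + 220.775 + 126.425 = 610.44 m.

ΔU = 610.4 m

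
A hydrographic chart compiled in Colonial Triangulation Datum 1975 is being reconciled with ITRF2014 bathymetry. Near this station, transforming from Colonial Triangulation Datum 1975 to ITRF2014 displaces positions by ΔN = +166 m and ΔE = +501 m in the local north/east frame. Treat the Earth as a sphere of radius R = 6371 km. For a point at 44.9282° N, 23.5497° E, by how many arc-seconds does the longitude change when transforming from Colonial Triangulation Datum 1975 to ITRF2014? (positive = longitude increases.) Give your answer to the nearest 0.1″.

Δλ = 22.9″

At latitude 44.9282°, cos φ = 0.707992.
One radian of longitude at latitude φ spans R cos φ, so Δλ = ΔE / (R cos φ) = 501.0 / (6371000 × 0.707992) = 1.1107e-04 rad = 22.910″.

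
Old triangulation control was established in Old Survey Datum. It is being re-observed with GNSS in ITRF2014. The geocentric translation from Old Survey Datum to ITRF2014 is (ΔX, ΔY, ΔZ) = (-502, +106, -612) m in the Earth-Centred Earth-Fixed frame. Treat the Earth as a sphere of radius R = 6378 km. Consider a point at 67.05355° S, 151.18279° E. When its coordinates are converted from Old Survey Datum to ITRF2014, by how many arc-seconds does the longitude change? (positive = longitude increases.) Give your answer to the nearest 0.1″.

sin φ = -0.920870, cos φ = 0.389871, sin λ = 0.482017, cos λ = -0.876162.
East component: ΔE = −sin λ·ΔX + cos λ·ΔY = −(0.482017)(-502) + (-0.876162)(106) = 149.10 m.
1° of latitude spans πR/180 = 111317 m; at latitude φ, 1° of longitude spans that × cos φ = 43399.3 m, so Δλ = 149.10 / 43399.3 × 3600 = 12.368″.

Δλ = 12.4″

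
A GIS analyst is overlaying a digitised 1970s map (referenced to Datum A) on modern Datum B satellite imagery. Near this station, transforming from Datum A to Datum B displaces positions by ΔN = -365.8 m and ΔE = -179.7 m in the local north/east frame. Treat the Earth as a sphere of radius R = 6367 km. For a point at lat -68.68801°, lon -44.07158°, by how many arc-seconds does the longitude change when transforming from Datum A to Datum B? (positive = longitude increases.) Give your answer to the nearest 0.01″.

Δλ = -16.02″

At latitude -68.68801°, cos φ = 0.363446.
One radian of longitude at latitude φ spans R cos φ, so Δλ = ΔE / (R cos φ) = -179.7 / (6367000 × 0.363446) = -7.7656e-05 rad = -16.018″.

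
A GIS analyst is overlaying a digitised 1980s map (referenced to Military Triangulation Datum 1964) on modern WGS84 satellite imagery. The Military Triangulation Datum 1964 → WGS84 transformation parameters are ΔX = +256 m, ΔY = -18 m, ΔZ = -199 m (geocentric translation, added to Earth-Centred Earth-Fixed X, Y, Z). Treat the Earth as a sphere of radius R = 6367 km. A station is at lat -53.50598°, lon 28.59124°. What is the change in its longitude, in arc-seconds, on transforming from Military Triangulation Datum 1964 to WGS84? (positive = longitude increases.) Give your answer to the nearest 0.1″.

sin φ = -0.803919, cos φ = 0.594739, sin λ = 0.478558, cos λ = 0.878056.
East component: ΔE = −sin λ·ΔX + cos λ·ΔY = −(0.478558)(256) + (0.878056)(-18) = -138.32 m.
1° of latitude spans πR/180 = 111125 m; at latitude φ, 1° of longitude spans that × cos φ = 66090.4 m, so Δλ = -138.32 / 66090.4 × 3600 = -7.534″.

Δλ = -7.5″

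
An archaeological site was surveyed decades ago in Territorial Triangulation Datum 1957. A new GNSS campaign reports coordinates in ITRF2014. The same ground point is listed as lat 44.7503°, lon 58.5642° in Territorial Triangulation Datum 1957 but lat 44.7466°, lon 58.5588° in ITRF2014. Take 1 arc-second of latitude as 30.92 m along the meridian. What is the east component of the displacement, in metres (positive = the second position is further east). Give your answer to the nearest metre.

ΔE = -427 m

Δφ = 44.7466° − 44.7503° = -0.0037°; Δλ = 58.5588° − 58.5642° = -0.0054°.
1° of latitude = 3600 × 30.92 = 111312 m.
ΔN = Δφ × 111312 = -411.9 m; ΔE = Δλ × 111312 × cos(44.7503°) = -0.0054 × 111312 × 0.710182 = -426.9 m.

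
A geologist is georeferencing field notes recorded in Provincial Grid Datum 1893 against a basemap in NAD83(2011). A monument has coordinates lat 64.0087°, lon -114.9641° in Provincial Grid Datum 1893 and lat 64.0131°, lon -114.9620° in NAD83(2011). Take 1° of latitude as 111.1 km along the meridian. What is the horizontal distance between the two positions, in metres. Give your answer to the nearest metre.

Δφ = 64.0131° − 64.0087° = +0.0044°; Δλ = -114.9620° − -114.9641° = +0.0021°.
ΔN = Δφ × 111100 = 488.8 m; ΔE = Δλ × 111100 × cos(64.0087°) = +0.0021 × 111100 × 0.438235 = 102.2 m.
Distance = √(ΔE² + ΔN²) = √(102.2² + 488.8²) = 499.4 m.

499 m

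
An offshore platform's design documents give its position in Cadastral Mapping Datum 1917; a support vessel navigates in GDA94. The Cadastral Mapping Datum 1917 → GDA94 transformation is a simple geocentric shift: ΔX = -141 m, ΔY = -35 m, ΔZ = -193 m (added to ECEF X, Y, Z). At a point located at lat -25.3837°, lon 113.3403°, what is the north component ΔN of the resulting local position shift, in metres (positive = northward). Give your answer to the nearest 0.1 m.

At φ = -25.3837°, λ = 113.3403°: sin φ = -0.428678, cos φ = 0.903457, sin λ = 0.918168, cos λ = -0.396191.
ΔN = −sin φ cos λ·ΔX − sin φ sin λ·ΔY + cos φ·ΔZ = −(-0.428678)(-0.396191)(-141) − (-0.428678)(0.918168)(-35) + (0.903457)(-193) = -164.20 m.

ΔN = -164.2 m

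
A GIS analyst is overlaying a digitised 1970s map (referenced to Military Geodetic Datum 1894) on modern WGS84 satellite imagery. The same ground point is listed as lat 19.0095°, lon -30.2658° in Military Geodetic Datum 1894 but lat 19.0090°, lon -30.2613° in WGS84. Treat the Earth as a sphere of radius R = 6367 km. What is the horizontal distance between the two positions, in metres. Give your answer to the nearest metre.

476 m

Δφ = 19.0090° − 19.0095° = -0.0005°; Δλ = -30.2613° − -30.2658° = +0.0045°.
1° along a meridian = πR/180 = 111125 m.
ΔN = Δφ × 111125 = -55.6 m; ΔE = Δλ × 111125 × cos(19.0095°) = +0.0045 × 111125 × 0.945465 = 472.8 m.
Distance = √(ΔE² + ΔN²) = √(472.8² + (-55.6)²) = 476.0 m.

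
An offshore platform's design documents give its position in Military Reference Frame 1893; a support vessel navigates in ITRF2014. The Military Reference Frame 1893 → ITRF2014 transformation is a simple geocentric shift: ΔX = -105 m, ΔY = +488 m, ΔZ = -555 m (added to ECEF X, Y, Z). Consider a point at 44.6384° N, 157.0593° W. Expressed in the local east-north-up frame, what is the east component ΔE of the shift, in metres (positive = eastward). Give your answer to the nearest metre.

ΔE = -490 m

At φ = 44.6384°, λ = -157.0593°: sin φ = 0.702630, cos φ = 0.711555, sin λ = -0.389778, cos λ = -0.920909.
ΔE = −sin λ·ΔX + cos λ·ΔY = −(-0.389778)·(-105) + (-0.920909)·(488) = -490.33 m.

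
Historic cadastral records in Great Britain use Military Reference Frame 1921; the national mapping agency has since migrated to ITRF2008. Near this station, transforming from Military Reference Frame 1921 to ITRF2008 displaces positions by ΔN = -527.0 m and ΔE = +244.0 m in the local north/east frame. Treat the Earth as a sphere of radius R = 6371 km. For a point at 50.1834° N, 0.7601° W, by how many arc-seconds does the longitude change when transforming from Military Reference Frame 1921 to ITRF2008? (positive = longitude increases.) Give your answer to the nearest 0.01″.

Δλ = 12.34″

At latitude 50.1834°, cos φ = 0.640332.
One radian of longitude at latitude φ spans R cos φ, so Δλ = ΔE / (R cos φ) = 244.0 / (6371000 × 0.640332) = 5.9810e-05 rad = 12.337″.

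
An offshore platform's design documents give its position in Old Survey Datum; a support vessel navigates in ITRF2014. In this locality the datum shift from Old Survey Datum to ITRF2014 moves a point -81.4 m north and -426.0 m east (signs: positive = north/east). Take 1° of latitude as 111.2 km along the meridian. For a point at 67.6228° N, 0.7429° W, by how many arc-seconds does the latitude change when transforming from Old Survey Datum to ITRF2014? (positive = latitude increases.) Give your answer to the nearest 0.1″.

Δφ = -2.6″

1° of latitude = 111.2 km, so Δφ = -81.4 / 111200 = -0.0007320° = -2.635″.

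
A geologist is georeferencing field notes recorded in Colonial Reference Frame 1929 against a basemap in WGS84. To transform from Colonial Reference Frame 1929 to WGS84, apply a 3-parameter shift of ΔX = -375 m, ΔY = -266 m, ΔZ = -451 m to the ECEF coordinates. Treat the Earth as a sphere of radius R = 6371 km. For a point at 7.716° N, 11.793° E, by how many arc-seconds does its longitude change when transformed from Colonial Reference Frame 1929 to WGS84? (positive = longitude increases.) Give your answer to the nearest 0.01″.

sin φ = 0.134263, cos φ = 0.990946, sin λ = 0.204376, cos λ = 0.978892.
East component: ΔE = −sin λ·ΔX + cos λ·ΔY = −(0.204376)(-375) + (0.978892)(-266) = -183.74 m.
1° of latitude spans πR/180 = 111195 m; at latitude φ, 1° of longitude spans that × cos φ = 110188.1 m, so Δλ = -183.74 / 110188.1 × 3600 = -6.003″.

Δλ = -6.00″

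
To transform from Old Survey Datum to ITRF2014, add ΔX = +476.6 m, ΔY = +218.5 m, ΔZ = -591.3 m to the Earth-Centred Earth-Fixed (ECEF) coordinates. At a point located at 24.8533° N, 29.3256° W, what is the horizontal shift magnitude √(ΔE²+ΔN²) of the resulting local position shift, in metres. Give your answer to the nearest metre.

790 m

At φ = 24.8533°, λ = -29.3256°: sin φ = 0.420296, cos φ = 0.907387, sin λ = -0.489772, cos λ = 0.871851.
ΔE = −sin λ·ΔX + cos λ·ΔY = −(-0.489772)·(476.6) + (0.871851)·(218.5) = 423.92 m.
ΔN = −sin φ cos λ·ΔX − sin φ sin λ·ΔY + cos φ·ΔZ = −(0.420296)(0.871851)(476.6) − (0.420296)(-0.489772)(218.5) + (0.907387)(-591.3) = -666.20 m.
Horizontal magnitude = √(ΔE² + ΔN²) = √(423.92² + (-666.20)²) = 789.64 m.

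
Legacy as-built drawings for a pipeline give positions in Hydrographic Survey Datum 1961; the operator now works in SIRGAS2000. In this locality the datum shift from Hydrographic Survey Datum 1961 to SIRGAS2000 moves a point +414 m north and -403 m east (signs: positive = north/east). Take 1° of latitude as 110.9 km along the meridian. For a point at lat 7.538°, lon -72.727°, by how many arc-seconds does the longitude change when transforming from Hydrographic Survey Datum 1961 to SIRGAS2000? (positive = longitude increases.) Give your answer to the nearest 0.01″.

Δλ = -13.20″

At latitude 7.538°, cos φ = 0.991358.
1° of longitude at this latitude = 110.9 × cos φ = 109.94 km, so Δλ = -403.0 / 109941.6 = -0.0036656° = -13.196″.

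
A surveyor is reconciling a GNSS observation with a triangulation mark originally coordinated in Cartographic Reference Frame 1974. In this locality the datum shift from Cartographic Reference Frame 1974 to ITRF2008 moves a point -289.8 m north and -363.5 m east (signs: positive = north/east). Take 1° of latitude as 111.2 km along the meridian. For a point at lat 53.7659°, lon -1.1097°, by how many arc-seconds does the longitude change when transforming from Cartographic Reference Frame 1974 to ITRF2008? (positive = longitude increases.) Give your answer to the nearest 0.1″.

At latitude 53.7659°, cos φ = 0.591086.
1° of longitude at this latitude = 111.2 × cos φ = 65.73 km, so Δλ = -363.5 / 65728.7 = -0.0055303° = -19.909″.

Δλ = -19.9″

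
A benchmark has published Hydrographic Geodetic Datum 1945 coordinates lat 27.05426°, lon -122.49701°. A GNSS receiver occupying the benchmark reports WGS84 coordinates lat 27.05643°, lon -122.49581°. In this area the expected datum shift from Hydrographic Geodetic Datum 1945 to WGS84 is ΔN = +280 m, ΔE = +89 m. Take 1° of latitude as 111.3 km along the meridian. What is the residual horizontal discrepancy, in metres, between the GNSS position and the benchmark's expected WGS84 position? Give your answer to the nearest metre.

49 m

Observed coordinate differences: Δφ = +0.00217°, Δλ = +0.00120°.
Converting to metres (1° lat = 111300 m, cos φ = 0.890576): observed ΔN = 241.5 m, observed ΔE = 118.9 m.
Subtracting the expected shift leaves a residual of 241.5 − (280) = -38.5 m north and 118.9 − (89) = 29.9 m east.
Residual distance = √((-38.5)² + 29.9²) = 48.8 m.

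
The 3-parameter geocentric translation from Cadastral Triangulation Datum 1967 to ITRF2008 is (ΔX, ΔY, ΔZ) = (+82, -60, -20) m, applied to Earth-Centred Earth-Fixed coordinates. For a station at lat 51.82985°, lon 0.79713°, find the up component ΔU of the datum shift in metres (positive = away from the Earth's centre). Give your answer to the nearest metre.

ΔU = 34 m

At φ = 51.82985°, λ = 0.79713°: sin φ = 0.786179, cos φ = 0.617999, sin λ = 0.013912, cos λ = 0.999903.
ΔU = cos φ cos λ·ΔX + cos φ sin λ·ΔY + sin φ·ΔZ = (0.617999)(0.999903)(82) + (0.617999)(0.013912)(-60) + (0.786179)(-20) = 34.43 m.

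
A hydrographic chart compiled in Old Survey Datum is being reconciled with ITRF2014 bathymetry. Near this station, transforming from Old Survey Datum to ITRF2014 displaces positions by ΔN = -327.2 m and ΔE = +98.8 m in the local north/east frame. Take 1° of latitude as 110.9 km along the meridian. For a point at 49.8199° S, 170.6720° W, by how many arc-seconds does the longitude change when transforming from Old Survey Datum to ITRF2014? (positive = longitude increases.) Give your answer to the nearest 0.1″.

At latitude -49.8199°, cos φ = 0.645192.
1° of longitude at this latitude = 110.9 × cos φ = 71.55 km, so Δλ = 98.8 / 71551.8 = 0.0013808° = 4.971″.

Δλ = 5.0″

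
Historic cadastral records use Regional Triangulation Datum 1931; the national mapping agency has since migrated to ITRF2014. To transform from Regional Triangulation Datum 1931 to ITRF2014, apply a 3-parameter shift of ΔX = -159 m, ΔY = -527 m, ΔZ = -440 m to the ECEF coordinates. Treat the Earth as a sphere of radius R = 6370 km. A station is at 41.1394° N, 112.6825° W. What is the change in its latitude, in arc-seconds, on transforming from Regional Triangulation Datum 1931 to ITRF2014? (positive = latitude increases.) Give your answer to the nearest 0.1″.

Δφ = -22.4″

sin φ = 0.657893, cos φ = 0.753111, sin λ = -0.922656, cos λ = -0.385624.
North component: ΔN = −sin φ cos λ·ΔX − sin φ sin λ·ΔY + cos φ·ΔZ = −(0.657893)(-0.385624)(-159) − (0.657893)(-0.922656)(-527) + (0.753111)(-440) = -691.60 m.
1° of latitude spans πR/180 = 111177 m, so Δφ = -691.60 / 111177 × 3600 = -22.394″.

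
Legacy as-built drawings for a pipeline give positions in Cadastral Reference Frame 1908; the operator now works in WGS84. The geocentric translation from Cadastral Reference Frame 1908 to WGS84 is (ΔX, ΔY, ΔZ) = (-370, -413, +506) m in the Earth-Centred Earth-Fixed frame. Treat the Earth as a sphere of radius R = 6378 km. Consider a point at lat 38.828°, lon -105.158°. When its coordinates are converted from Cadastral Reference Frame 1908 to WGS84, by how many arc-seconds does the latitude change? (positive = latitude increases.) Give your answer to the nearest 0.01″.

sin φ = 0.626985, cos φ = 0.779032, sin λ = -0.965208, cos λ = -0.261482.
North component: ΔN = −sin φ cos λ·ΔX − sin φ sin λ·ΔY + cos φ·ΔZ = −(0.626985)(-0.261482)(-370) − (0.626985)(-0.965208)(-413) + (0.779032)(506) = 83.59 m.
1° of latitude spans πR/180 = 111317 m, so Δφ = 83.59 / 111317 × 3600 = 2.703″.

Δφ = 2.70″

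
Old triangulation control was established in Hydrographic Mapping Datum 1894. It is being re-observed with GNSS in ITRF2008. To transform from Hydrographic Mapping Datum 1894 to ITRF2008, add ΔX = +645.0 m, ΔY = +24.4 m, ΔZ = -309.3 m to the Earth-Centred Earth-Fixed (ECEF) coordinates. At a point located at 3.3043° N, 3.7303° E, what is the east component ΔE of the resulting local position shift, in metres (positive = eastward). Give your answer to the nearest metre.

ΔE = -18 m

At φ = 3.3043°, λ = 3.7303°: sin φ = 0.057639, cos φ = 0.998337, sin λ = 0.065060, cos λ = 0.997881.
ΔE = −sin λ·ΔX + cos λ·ΔY = −(0.065060)·(645.0) + (0.997881)·(24.4) = -17.62 m.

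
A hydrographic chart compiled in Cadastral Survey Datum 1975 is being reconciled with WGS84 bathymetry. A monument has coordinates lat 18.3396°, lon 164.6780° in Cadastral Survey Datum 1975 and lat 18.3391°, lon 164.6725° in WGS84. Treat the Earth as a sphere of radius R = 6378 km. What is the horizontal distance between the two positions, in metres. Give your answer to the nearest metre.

Δφ = 18.3391° − 18.3396° = -0.0005°; Δλ = 164.6725° − 164.6780° = -0.0055°.
1° along a meridian = πR/180 = 111317 m.
ΔN = Δφ × 111317 = -55.7 m; ΔE = Δλ × 111317 × cos(18.3396°) = -0.0055 × 111317 × 0.949208 = -581.1 m.
Distance = √(ΔE² + ΔN²) = √((-581.1)² + (-55.7)²) = 583.8 m.

584 m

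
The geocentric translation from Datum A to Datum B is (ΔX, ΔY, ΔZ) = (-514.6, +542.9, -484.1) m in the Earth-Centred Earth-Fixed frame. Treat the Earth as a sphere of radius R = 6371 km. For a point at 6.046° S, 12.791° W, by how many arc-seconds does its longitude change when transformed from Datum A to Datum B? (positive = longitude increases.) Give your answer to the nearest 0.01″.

sin φ = -0.105327, cos φ = 0.994438, sin λ = -0.221395, cos λ = 0.975184.
East component: ΔE = −sin λ·ΔX + cos λ·ΔY = −(-0.221395)(-514.6) + (0.975184)(542.9) = 415.50 m.
1° of latitude spans πR/180 = 111195 m; at latitude φ, 1° of longitude spans that × cos φ = 110576.4 m, so Δλ = 415.50 / 110576.4 × 3600 = 13.527″.

Δλ = 13.53″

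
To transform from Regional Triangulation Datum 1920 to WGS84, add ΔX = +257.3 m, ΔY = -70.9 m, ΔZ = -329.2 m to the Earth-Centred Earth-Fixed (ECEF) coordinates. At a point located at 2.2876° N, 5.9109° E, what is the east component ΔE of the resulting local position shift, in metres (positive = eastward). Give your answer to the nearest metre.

ΔE = -97 m

At φ = 2.2876°, λ = 5.9109°: sin φ = 0.039916, cos φ = 0.999203, sin λ = 0.102982, cos λ = 0.994683.
ΔE = −sin λ·ΔX + cos λ·ΔY = −(0.102982)·(257.3) + (0.994683)·(-70.9) = -97.02 m.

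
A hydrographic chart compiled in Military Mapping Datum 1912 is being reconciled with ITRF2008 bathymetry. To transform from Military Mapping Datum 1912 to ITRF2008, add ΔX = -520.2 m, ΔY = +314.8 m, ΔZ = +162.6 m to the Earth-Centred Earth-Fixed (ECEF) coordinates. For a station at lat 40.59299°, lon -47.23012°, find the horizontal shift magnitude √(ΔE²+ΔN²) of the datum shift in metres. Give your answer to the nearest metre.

531 m

The local east axis at (φ, λ) is (−sin λ, cos λ, 0), so ΔE = −sin(-47.23012°)·(-520.2) + cos(-47.23012°)·314.8 = -168.11 m.
The local north axis is (−sin φ cos λ, −sin φ sin λ, cos φ), giving ΔN = 229.850 + 150.366 + 123.470 = 503.69 m.
Horizontal magnitude = √(ΔE² + ΔN²) = √((-168.11)² + 503.69²) = 531.00 m.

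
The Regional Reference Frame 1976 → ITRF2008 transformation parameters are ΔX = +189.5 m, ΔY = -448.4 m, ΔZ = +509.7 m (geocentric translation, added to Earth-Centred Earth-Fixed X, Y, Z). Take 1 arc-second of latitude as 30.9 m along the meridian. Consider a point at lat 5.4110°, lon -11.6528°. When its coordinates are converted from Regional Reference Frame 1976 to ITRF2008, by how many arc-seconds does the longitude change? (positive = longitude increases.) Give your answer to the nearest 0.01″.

sin φ = 0.094299, cos φ = 0.995544, sin λ = -0.201981, cos λ = 0.979390.
East component: ΔE = −sin λ·ΔX + cos λ·ΔY = −(-0.201981)(189.5) + (0.979390)(-448.4) = -400.88 m.
1° of latitude spans 3600 × 30.90 = 111240 m; at latitude φ, 1° of longitude spans that × cos φ = 110744.3 m, so Δλ = -400.88 / 110744.3 × 3600 = -13.032″.

Δλ = -13.03″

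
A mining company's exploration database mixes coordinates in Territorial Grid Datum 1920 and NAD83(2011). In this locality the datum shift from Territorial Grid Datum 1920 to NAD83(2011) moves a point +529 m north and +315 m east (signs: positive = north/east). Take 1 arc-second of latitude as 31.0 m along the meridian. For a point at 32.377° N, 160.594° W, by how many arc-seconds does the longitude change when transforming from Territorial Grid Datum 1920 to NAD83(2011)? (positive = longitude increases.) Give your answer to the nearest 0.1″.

Δλ = 12.0″

At latitude 32.377°, cos φ = 0.844543.
1″ of longitude at this latitude = 31.00 × cos φ = 26.1808 m, so Δλ = 315.0 / 26.1808 = 12.032″.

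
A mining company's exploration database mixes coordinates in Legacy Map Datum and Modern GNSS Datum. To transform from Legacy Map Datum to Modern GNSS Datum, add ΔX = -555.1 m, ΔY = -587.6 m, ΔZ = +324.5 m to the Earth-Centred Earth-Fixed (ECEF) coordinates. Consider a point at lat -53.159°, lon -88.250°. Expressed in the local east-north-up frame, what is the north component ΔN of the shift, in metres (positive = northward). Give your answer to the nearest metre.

At φ = -53.159°, λ = -88.250°: sin φ = -0.800303, cos φ = 0.599596, sin λ = -0.999534, cos λ = 0.030539.
ΔN = −sin φ cos λ·ΔX − sin φ sin λ·ΔY + cos φ·ΔZ = −(-0.800303)(0.030539)(-555.1) − (-0.800303)(-0.999534)(-587.6) + (0.599596)(324.5) = 651.04 m.

ΔN = 651 m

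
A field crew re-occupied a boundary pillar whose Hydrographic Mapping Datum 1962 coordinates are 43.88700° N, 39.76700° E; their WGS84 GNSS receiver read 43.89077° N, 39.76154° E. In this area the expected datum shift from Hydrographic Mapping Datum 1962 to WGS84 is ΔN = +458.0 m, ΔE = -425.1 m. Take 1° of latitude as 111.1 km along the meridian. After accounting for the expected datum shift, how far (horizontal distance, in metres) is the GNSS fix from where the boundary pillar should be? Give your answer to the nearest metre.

Observed coordinate differences: Δφ = +0.00377°, Δλ = -0.00546°.
Converting to metres (1° lat = 111100 m, cos φ = 0.720708): observed ΔN = 418.8 m, observed ΔE = -437.2 m.
Subtracting the expected shift leaves a residual of 418.8 − (458.0) = -39.2 m north and -437.2 − (-425.1) = -12.1 m east.
Residual distance = √((-39.2)² + (-12.1)²) = 41.0 m.

41 m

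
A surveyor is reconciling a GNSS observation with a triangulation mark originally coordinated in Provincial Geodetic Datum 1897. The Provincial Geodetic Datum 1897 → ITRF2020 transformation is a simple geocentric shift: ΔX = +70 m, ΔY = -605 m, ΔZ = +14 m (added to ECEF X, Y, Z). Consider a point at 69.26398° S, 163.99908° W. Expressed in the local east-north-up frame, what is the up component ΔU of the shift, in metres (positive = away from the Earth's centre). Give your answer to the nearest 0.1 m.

The local up (radial) axis is (cos φ cos λ, cos φ sin λ, sin φ), giving ΔU = -23.824 + 59.047 − 13.093 = 22.13 m.

ΔU = 22.1 m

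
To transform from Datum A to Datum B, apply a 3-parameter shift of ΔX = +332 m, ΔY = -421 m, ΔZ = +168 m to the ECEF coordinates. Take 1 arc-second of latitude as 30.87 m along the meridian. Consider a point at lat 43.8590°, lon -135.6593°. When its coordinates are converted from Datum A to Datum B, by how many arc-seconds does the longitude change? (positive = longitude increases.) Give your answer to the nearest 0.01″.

Δλ = 23.95″

sin φ = 0.692886, cos φ = 0.721047, sin λ = -0.698924, cos λ = -0.715196.
East component: ΔE = −sin λ·ΔX + cos λ·ΔY = −(-0.698924)(332) + (-0.715196)(-421) = 533.14 m.
1° of latitude spans 3600 × 30.87 = 111132 m; at latitude φ, 1° of longitude spans that × cos φ = 80131.4 m, so Δλ = 533.14 / 80131.4 × 3600 = 23.952″.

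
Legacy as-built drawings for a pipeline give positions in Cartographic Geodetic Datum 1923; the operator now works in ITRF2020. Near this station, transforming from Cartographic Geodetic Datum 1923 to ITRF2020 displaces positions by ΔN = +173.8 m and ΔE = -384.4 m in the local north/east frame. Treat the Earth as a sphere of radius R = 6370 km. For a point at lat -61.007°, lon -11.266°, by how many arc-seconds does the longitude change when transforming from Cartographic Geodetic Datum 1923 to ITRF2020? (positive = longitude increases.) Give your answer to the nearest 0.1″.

Δλ = -25.7″

At latitude -61.007°, cos φ = 0.484703.
One radian of longitude at latitude φ spans R cos φ, so Δλ = ΔE / (R cos φ) = -384.4 / (6370000 × 0.484703) = -1.2450e-04 rad = -25.680″.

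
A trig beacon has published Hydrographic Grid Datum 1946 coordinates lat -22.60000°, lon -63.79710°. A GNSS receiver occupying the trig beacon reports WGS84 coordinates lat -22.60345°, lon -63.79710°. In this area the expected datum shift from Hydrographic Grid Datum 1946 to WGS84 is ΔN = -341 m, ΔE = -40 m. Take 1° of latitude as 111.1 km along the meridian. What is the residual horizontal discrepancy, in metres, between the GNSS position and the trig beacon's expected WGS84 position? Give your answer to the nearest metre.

Observed coordinate differences: Δφ = -0.00345°, Δλ = +0.00000°.
Converting to metres (1° lat = 111100 m, cos φ = 0.923210): observed ΔN = -383.3 m, observed ΔE = 0.0 m.
Subtracting the expected shift leaves a residual of -383.3 − (-341) = -42.3 m north and 0.0 − (-40) = 40.0 m east.
Residual distance = √((-42.3)² + 40.0²) = 58.2 m.

58 m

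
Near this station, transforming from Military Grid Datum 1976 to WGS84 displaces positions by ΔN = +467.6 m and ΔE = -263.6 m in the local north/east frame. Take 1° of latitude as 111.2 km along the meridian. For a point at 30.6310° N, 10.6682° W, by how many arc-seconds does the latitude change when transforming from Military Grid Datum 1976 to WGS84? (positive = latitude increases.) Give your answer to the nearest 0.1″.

1° of latitude = 111.2 km, so Δφ = 467.6 / 111200 = 0.0042050° = 15.138″.

Δφ = 15.1″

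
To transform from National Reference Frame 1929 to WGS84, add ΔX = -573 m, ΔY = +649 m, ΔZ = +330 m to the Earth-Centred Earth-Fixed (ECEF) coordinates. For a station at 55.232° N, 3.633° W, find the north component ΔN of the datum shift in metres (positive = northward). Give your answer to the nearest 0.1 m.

ΔN = 691.7 m

The local north axis is (−sin φ cos λ, −sin φ sin λ, cos φ), giving ΔN = 469.755 + 33.782 + 188.184 = 691.72 m.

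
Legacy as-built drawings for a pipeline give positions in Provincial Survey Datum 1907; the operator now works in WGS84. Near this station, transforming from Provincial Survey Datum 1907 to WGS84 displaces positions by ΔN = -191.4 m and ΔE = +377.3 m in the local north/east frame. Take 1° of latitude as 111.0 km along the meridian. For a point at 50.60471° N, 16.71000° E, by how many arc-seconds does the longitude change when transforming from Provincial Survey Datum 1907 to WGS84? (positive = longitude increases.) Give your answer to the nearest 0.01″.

At latitude 50.60471°, cos φ = 0.634667.
1° of longitude at this latitude = 111.0 × cos φ = 70.45 km, so Δλ = 377.3 / 70448.0 = 0.0053557° = 19.281″.

Δλ = 19.28″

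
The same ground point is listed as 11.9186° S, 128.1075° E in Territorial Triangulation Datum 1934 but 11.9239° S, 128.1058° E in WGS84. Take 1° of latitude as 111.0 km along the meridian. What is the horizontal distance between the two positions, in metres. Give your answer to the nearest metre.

617 m

Δφ = -11.9239° − -11.9186° = -0.0053°; Δλ = 128.1058° − 128.1075° = -0.0017°.
ΔN = Δφ × 111000 = -588.3 m; ΔE = Δλ × 111000 × cos(-11.9186°) = -0.0017 × 111000 × 0.978442 = -184.6 m.
Distance = √(ΔE² + ΔN²) = √((-184.6)² + (-588.3)²) = 616.6 m.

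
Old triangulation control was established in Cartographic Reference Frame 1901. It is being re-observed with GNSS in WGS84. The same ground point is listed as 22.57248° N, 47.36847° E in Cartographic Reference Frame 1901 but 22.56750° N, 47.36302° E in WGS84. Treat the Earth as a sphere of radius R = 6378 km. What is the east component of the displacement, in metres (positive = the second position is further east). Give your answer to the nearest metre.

Δφ = 22.56750° − 22.57248° = -0.00498°; Δλ = 47.36302° − 47.36847° = -0.00545°.
1° along a meridian = πR/180 = 111317 m.
ΔN = Δφ × 111317 = -554.4 m; ΔE = Δλ × 111317 × cos(22.57248°) = -0.00545 × 111317 × 0.923395 = -560.2 m.

ΔE = -560 m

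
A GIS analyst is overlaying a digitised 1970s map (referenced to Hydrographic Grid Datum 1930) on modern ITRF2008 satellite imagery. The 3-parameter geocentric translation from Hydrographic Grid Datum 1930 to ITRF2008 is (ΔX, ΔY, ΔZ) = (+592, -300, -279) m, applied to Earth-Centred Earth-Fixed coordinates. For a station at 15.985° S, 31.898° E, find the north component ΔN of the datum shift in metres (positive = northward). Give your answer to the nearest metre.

The local north axis is (−sin φ cos λ, −sin φ sin λ, cos φ), giving ΔN = 138.409 − 43.655 − 268.212 = -173.46 m.

ΔN = -173 m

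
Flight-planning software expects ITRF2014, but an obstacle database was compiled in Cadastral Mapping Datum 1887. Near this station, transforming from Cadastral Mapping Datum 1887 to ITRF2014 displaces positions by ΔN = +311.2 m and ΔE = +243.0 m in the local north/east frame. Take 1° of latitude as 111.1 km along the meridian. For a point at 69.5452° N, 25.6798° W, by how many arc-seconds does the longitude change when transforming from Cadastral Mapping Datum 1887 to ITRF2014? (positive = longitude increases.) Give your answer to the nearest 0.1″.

Δλ = 22.5″

At latitude 69.5452°, cos φ = 0.349468.
1° of longitude at this latitude = 111.1 × cos φ = 38.83 km, so Δλ = 243.0 / 38825.9 = 0.0062587° = 22.531″.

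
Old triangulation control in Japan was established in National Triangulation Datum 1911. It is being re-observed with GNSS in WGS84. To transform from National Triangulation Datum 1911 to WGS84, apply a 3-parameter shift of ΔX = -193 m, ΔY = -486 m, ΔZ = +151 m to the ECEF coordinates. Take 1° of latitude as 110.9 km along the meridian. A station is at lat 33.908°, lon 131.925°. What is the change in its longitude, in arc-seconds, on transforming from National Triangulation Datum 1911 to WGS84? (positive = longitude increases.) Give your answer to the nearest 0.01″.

sin φ = 0.557861, cos φ = 0.829934, sin λ = 0.744020, cos λ = -0.668157.
East component: ΔE = −sin λ·ΔX + cos λ·ΔY = −(0.744020)(-193) + (-0.668157)(-486) = 468.32 m.
1° of latitude spans 110900 m; at latitude φ, 1° of longitude spans that × cos φ = 92039.7 m, so Δλ = 468.32 / 92039.7 × 3600 = 18.318″.

Δλ = 18.32″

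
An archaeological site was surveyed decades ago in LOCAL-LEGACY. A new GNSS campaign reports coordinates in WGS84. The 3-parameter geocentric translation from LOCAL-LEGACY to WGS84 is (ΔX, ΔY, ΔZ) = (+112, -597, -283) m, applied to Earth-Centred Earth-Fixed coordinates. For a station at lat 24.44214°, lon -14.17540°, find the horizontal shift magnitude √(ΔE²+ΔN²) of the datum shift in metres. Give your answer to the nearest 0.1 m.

660.2 m

At φ = 24.44214°, λ = -14.17540°: sin φ = 0.413774, cos φ = 0.910380, sin λ = -0.244891, cos λ = 0.969551.
ΔE = −sin λ·ΔX + cos λ·ΔY = −(-0.244891)·(112) + (0.969551)·(-597) = -551.39 m.
ΔN = −sin φ cos λ·ΔX − sin φ sin λ·ΔY + cos φ·ΔZ = −(0.413774)(0.969551)(112) − (0.413774)(-0.244891)(-597) + (0.910380)(-283) = -363.06 m.
Horizontal magnitude = √(ΔE² + ΔN²) = √((-551.39)² + (-363.06)²) = 660.19 m.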